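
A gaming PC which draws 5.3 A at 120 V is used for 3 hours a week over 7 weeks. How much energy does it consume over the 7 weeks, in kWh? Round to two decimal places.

Power = 5.3 A × 120 V = 636 W = 0.636 kW
Runtime = 3 h/week × 7 weeks = 21 h
Energy = 0.636 kW × 21 h = 13.356 kWh ≈ 13.36 kWh

13.36 kWh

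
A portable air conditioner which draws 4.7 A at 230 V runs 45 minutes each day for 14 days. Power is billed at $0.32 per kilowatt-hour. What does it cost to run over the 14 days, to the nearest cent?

Power = 4.7 A × 230 V = 1081 W = 1.081 kW
Runtime = 45 min × 14 = 630 min = 10.5 h
Energy = 1.081 kW × 10.5 h = 11.3505 kWh
Cost = 11.3505 kWh × $0.32/kWh = $3.63

$3.63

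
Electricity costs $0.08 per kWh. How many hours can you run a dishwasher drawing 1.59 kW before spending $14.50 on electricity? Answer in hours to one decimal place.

Energy available = $14.50 ÷ $0.08/kWh = 181.25 kWh
Hours = 181.25 kWh ÷ 1.59 kW = 114.0 h

114.0 h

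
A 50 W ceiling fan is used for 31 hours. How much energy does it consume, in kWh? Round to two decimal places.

1.55 kWh

Energy = 0.05 kW × 31 h = 1.55 kWh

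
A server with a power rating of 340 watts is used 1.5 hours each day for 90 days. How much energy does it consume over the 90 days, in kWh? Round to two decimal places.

Runtime = 1.5 h/day × 90 days = 135 h
Energy = 0.34 kW × 135 h = 45.9 kWh

45.90 kWh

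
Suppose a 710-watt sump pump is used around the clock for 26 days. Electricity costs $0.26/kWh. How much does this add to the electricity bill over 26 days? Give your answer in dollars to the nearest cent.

$115.19

Runtime = 24 h × 26 = 624 h
Energy = 0.71 kW × 624 h = 443.04 kWh
Cost = 443.04 kWh × $0.26/kWh = $115.19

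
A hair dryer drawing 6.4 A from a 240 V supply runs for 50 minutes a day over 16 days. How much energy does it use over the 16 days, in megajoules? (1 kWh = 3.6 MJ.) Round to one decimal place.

73.7 MJ

Power = 6.4 A × 240 V = 1536 W = 1.536 kW
Runtime = 50 min × 16 = 800 min = 13.333333… h
Energy = 1.536 kW × 13.333333… h = 20.48 kWh
= 20.48 × 3.6 MJ = 73.7 MJ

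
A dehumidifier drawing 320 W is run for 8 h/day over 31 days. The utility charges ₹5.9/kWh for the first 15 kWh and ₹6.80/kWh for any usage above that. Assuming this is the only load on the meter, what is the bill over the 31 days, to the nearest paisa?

₹526.15

Runtime = 8 h/day × 31 days = 248 h
Energy = 0.32 kW × 248 h = 79.36 kWh
Tier 1 (0–15 kWh): 15 × ₹5.9 = ₹88.5
Above 15 kWh: 64.36 × ₹6.80 = ₹437.648
Bill = ₹526.15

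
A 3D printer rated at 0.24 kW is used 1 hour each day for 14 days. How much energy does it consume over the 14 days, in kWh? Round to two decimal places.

Runtime = 1 h/day × 14 days = 14 h
Energy = 0.24 kW × 14 h = 3.36 kWh

3.36 kWh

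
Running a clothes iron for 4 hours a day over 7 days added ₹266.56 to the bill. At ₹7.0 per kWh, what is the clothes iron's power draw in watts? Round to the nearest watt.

Energy = ₹266.56 ÷ ₹7.0/kWh = 38.08 kWh
Runtime = 4 h/day × 7 days = 28 h
Power = 38.08 kWh ÷ 28 h = 1.36 kW = 1360 W

1360 W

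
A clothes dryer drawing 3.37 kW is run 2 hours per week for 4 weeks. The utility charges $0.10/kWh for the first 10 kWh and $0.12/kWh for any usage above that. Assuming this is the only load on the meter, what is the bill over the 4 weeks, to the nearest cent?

$3.04

Runtime = 2 h/week × 4 weeks = 8 h
Energy = 3.37 kW × 8 h = 26.96 kWh
Tier 1 (0–10 kWh): 10 × $0.10 = $1
Above 10 kWh: 16.96 × $0.12 = $2.0352
Bill = $3.04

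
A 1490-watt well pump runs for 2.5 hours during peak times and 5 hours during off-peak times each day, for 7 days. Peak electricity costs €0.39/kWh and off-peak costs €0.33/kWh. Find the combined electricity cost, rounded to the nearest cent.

€27.38

Peak energy = 1.49 kW × 2.5 h × 7 = 26.075 kWh
Off-peak energy = 1.49 kW × 5 h × 7 = 52.15 kWh
Cost = 26.075 × €0.39 + 52.15 × €0.33 = €10.16925 + €17.2095 = €27.38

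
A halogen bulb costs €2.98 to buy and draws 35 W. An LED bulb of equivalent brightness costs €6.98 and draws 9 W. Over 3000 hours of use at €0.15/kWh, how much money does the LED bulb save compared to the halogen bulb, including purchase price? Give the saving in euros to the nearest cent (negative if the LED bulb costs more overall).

halogen bulb: €2.98 + (35/1000) kW × 3000 h × €0.15 = €2.98 + €15.75 = €18.73
LED bulb: €6.98 + (9/1000) kW × 3000 h × €0.15 = €6.98 + €4.05 = €11.03
Saving = €18.73 − €11.03 = €7.7

€7.70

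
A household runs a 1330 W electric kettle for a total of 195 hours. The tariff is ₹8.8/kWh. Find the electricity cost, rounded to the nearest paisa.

₹2282.28

Energy = 1.33 kW × 195 h = 259.35 kWh
Cost = 259.35 kWh × ₹8.8/kWh = ₹2282.28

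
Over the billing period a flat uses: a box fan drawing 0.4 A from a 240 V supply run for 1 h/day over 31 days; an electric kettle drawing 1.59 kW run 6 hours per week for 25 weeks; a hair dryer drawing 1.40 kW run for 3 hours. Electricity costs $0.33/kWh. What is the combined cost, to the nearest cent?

$81.07

box fan: Power = 0.4 A × 240 V = 96 W = 0.096 kW
box fan: Runtime = 1 h/day × 31 days = 31 h
box fan: 0.096 kW × 31 h = 2.976 kWh
electric kettle: Runtime = 6 h/week × 25 weeks = 150 h
electric kettle: 1.59 kW × 150 h = 238.5 kWh
hair dryer: 1.4 kW × 3 h = 4.2 kWh
Total energy = 245.676 kWh
Cost = 245.676 × $0.33 = $81.07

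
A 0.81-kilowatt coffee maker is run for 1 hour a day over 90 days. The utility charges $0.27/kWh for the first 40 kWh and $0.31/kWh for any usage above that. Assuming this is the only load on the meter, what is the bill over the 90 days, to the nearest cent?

$21.00

Runtime = 1 h/day × 90 days = 90 h
Energy = 0.81 kW × 90 h = 72.9 kWh
Tier 1 (0–40 kWh): 40 × $0.27 = $10.8
Above 40 kWh: 32.9 × $0.31 = $10.199
Bill = $21.00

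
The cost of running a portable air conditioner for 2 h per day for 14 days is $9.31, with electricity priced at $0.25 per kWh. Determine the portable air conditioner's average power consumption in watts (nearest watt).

1330 W

Energy = $9.31 ÷ $0.25/kWh = 37.24 kWh
Runtime = 2 h/day × 14 days = 28 h
Power = 37.24 kWh ÷ 28 h = 1.33 kW = 1330 W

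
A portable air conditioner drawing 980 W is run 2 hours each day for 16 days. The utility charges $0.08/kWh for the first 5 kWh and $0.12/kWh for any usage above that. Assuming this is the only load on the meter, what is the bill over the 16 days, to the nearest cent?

$3.56

Runtime = 2 h/day × 16 days = 32 h
Energy = 0.98 kW × 32 h = 31.36 kWh
Tier 1 (0–5 kWh): 5 × $0.08 = $0.4
Above 5 kWh: 26.36 × $0.12 = $3.1632
Bill = $3.56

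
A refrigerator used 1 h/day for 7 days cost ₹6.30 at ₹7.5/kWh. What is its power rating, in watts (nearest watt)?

120 W

Energy = ₹6.30 ÷ ₹7.5/kWh = 0.84 kWh
Runtime = 1 h/day × 7 days = 7 h
Power = 0.84 kWh ÷ 7 h = 0.12 kW = 120 W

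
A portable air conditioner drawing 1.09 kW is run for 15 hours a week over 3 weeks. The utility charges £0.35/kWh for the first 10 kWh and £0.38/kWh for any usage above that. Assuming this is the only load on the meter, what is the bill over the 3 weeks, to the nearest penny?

Runtime = 15 h/week × 3 weeks = 45 h
Energy = 1.09 kW × 45 h = 49.05 kWh
Tier 1 (0–10 kWh): 10 × £0.35 = £3.5
Above 10 kWh: 39.05 × £0.38 = £14.839
Bill = £18.34

£18.34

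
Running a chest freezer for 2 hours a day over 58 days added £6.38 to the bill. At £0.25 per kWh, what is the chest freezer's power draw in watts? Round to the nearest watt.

220 W

Energy = £6.38 ÷ £0.25/kWh = 25.52 kWh
Runtime = 2 h/day × 58 days = 116 h
Power = 25.52 kWh ÷ 116 h = 0.22 kW = 220 W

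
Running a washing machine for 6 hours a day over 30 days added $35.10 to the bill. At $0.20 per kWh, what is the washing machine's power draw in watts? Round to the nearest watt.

975 W

Energy = $35.10 ÷ $0.20/kWh = 175.5 kWh
Runtime = 6 h/day × 30 days = 180 h
Power = 175.5 kWh ÷ 180 h = 0.975 kW = 975 W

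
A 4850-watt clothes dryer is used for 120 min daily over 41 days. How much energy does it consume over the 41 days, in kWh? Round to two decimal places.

Runtime = 120 min × 41 = 4920 min = 82 h
Energy = 4.85 kW × 82 h = 397.7 kWh

397.70 kWh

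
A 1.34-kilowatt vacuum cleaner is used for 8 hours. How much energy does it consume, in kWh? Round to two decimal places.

10.72 kWh

Energy = 1.34 kW × 8 h = 10.72 kWh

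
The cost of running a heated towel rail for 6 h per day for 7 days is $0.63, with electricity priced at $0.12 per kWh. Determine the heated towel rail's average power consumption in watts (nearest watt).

Energy = $0.63 ÷ $0.12/kWh = 5.25 kWh
Runtime = 6 h/day × 7 days = 42 h
Power = 5.25 kWh ÷ 42 h = 0.125 kW = 125 W

125 W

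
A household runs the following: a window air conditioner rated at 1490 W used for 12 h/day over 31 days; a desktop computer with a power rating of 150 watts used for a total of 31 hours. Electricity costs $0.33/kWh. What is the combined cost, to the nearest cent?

window air conditioner: Runtime = 12 h/day × 31 days = 372 h
window air conditioner: 1.49 kW × 372 h = 554.28 kWh
desktop computer: 0.15 kW × 31 h = 4.65 kWh
Total energy = 558.93 kWh
Cost = 558.93 × $0.33 = $184.45

$184.45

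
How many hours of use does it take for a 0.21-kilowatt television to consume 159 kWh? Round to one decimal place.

Hours = 159 kWh ÷ 0.21 kW = 757.1 h

757.1 h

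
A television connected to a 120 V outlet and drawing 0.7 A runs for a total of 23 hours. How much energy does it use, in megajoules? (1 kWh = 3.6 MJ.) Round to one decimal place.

7.0 MJ

Power = 0.7 A × 120 V = 84 W = 0.084 kW
Energy = 0.084 kW × 23 h = 1.932 kWh
= 1.932 × 3.6 MJ = 7.0 MJ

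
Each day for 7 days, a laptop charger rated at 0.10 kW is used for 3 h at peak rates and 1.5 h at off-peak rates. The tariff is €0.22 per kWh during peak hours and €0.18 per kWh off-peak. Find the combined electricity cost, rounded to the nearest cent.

€0.65

Peak energy = 0.1 kW × 3 h × 7 = 2.1 kWh
Off-peak energy = 0.1 kW × 1.5 h × 7 = 1.05 kWh
Cost = 2.1 × €0.22 + 1.05 × €0.18 = €0.462 + €0.189 = €0.65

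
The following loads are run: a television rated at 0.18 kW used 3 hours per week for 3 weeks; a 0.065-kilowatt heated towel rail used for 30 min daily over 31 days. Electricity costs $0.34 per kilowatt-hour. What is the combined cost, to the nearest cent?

$0.89

television: Runtime = 3 h/week × 3 weeks = 9 h
television: 0.18 kW × 9 h = 1.62 kWh
heated towel rail: Runtime = 30 min × 31 = 930 min = 15.5 h
heated towel rail: 0.065 kW × 15.5 h = 1.0075 kWh
Total energy = 2.6275 kWh
Cost = 2.6275 × $0.34 = $0.89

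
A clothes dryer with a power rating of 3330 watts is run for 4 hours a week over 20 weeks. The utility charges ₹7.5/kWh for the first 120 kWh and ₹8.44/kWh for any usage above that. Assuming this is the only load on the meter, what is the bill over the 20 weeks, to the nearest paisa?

₹2135.62

Runtime = 4 h/week × 20 weeks = 80 h
Energy = 3.33 kW × 80 h = 266.4 kWh
Tier 1 (0–120 kWh): 120 × ₹7.5 = ₹900
Above 120 kWh: 146.4 × ₹8.44 = ₹1235.616
Bill = ₹2135.62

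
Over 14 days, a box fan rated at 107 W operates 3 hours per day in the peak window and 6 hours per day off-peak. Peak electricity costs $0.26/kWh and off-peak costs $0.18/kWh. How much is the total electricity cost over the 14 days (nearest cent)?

Peak energy = 0.107 kW × 3 h × 14 = 4.494 kWh
Off-peak energy = 0.107 kW × 6 h × 14 = 8.988 kWh
Cost = 4.494 × $0.26 + 8.988 × $0.18 = $1.16844 + $1.61784 = $2.79

$2.79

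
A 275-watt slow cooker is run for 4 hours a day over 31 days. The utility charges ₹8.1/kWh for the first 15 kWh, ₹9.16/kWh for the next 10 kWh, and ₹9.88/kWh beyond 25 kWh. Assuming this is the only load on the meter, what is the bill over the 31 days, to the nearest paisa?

Runtime = 4 h/day × 31 days = 124 h
Energy = 0.275 kW × 124 h = 34.1 kWh
Tier 1 (0–15 kWh): 15 × ₹8.1 = ₹121.5
Tier 2 (15–25 kWh): 10 × ₹9.16 = ₹91.6
Above 25 kWh: 9.1 × ₹9.88 = ₹89.908
Bill = ₹303.01

₹303.01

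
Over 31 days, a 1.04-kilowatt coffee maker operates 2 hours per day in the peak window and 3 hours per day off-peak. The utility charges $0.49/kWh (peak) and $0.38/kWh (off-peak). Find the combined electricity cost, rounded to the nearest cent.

Peak energy = 1.04 kW × 2 h × 31 = 64.48 kWh
Off-peak energy = 1.04 kW × 3 h × 31 = 96.72 kWh
Cost = 64.48 × $0.49 + 96.72 × $0.38 = $31.5952 + $36.7536 = $68.35

$68.35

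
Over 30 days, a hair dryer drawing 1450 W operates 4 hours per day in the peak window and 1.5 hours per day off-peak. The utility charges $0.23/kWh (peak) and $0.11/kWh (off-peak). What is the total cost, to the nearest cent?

Peak energy = 1.45 kW × 4 h × 30 = 174 kWh
Off-peak energy = 1.45 kW × 1.5 h × 30 = 65.25 kWh
Cost = 174 × $0.23 + 65.25 × $0.11 = $40.02 + $7.1775 = $47.20

$47.20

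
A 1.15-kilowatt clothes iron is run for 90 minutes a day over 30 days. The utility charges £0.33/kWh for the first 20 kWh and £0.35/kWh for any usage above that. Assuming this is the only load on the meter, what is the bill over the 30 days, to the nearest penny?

Runtime = 90 min × 30 = 2700 min = 45 h
Energy = 1.15 kW × 45 h = 51.75 kWh
Tier 1 (0–20 kWh): 20 × £0.33 = £6.6
Above 20 kWh: 31.75 × £0.35 = £11.1125
Bill = £17.71

£17.71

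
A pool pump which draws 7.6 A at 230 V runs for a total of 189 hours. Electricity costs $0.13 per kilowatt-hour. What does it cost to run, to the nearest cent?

Power = 7.6 A × 230 V = 1748 W = 1.748 kW
Energy = 1.748 kW × 189 h = 330.372 kWh
Cost = 330.372 kWh × $0.13/kWh = $42.95

$42.95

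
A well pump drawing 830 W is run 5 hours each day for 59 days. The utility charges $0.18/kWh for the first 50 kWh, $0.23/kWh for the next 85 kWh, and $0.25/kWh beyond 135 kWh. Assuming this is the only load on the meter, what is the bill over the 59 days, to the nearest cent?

Runtime = 5 h/day × 59 days = 295 h
Energy = 0.83 kW × 295 h = 244.85 kWh
Tier 1 (0–50 kWh): 50 × $0.18 = $9
Tier 2 (50–135 kWh): 85 × $0.23 = $19.55
Above 135 kWh: 109.85 × $0.25 = $27.4625
Bill = $56.01

$56.01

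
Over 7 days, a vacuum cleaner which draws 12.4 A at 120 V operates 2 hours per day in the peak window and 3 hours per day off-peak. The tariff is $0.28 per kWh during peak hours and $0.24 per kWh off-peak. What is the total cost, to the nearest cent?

Power = 12.4 A × 120 V = 1488 W = 1.488 kW
Peak energy = 1.488 kW × 2 h × 7 = 20.832 kWh
Off-peak energy = 1.488 kW × 3 h × 7 = 31.248 kWh
Cost = 20.832 × $0.28 + 31.248 × $0.24 = $5.83296 + $7.49952 = $13.33

$13.33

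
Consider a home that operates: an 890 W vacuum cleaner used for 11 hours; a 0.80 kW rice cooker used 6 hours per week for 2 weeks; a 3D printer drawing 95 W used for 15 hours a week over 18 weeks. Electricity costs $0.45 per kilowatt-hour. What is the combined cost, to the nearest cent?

$20.27

vacuum cleaner: 0.89 kW × 11 h = 9.79 kWh
rice cooker: Runtime = 6 h/week × 2 weeks = 12 h
rice cooker: 0.8 kW × 12 h = 9.6 kWh
3D printer: Runtime = 15 h/week × 18 weeks = 270 h
3D printer: 0.095 kW × 270 h = 25.65 kWh
Total energy = 45.04 kWh
Cost = 45.04 × $0.45 = $20.27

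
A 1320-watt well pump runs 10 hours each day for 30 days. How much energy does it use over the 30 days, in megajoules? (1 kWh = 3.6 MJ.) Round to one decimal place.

Runtime = 10 h/day × 30 days = 300 h
Energy = 1.32 kW × 300 h = 396 kWh
= 396 × 3.6 MJ = 1425.6 MJ

1425.6 MJ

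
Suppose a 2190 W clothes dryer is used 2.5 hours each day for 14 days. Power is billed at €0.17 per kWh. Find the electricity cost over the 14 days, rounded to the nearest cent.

€13.03

Runtime = 2.5 h/day × 14 days = 35 h
Energy = 2.19 kW × 35 h = 76.65 kWh
Cost = 76.65 kWh × €0.17/kWh = €13.03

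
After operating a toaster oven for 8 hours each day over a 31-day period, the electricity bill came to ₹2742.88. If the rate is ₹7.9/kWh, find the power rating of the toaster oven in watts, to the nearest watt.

Energy = ₹2742.88 ÷ ₹7.9/kWh = 347.2 kWh
Runtime = 8 h/day × 31 days = 248 h
Power = 347.2 kWh ÷ 248 h = 1.4 kW = 1400 W

1400 W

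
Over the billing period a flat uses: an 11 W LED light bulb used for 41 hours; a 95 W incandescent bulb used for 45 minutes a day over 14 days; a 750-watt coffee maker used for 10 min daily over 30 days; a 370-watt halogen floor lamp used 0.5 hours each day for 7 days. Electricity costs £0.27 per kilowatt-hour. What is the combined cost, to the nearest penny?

LED light bulb: 0.011 kW × 41 h = 0.451 kWh
incandescent bulb: Runtime = 45 min × 14 = 630 min = 10.5 h
incandescent bulb: 0.095 kW × 10.5 h = 0.9975 kWh
coffee maker: Runtime = 10 min × 30 = 300 min = 5 h
coffee maker: 0.75 kW × 5 h = 3.75 kWh
halogen floor lamp: Runtime = 0.5 h/day × 7 days = 3.5 h
halogen floor lamp: 0.37 kW × 3.5 h = 1.295 kWh
Total energy = 6.4935 kWh
Cost = 6.4935 × £0.27 = £1.75

£1.75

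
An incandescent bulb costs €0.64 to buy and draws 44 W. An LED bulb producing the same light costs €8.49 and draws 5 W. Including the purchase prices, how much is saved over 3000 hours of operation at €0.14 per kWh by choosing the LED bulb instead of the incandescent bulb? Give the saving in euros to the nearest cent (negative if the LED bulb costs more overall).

incandescent bulb: €0.64 + (44/1000) kW × 3000 h × €0.14 = €0.64 + €18.48 = €19.12
LED bulb: €8.49 + (5/1000) kW × 3000 h × €0.14 = €8.49 + €2.1 = €10.59
Saving = €19.12 − €10.59 = €8.53

€8.53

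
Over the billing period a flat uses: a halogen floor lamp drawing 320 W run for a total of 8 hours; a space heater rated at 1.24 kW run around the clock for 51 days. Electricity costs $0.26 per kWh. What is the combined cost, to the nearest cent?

halogen floor lamp: 0.32 kW × 8 h = 2.56 kWh
space heater: Runtime = 24 h × 51 = 1224 h
space heater: 1.24 kW × 1224 h = 1517.76 kWh
Total energy = 1520.32 kWh
Cost = 1520.32 × $0.26 = $395.28

$395.28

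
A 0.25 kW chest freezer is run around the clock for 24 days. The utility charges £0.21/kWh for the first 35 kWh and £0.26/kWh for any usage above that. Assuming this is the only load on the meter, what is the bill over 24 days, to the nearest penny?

£35.69

Runtime = 24 h × 24 = 576 h
Energy = 0.25 kW × 576 h = 144 kWh
Tier 1 (0–35 kWh): 35 × £0.21 = £7.35
Above 35 kWh: 109 × £0.26 = £28.34
Bill = £35.69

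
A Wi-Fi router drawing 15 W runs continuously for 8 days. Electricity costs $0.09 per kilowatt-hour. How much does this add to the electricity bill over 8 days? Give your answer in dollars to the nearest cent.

Runtime = 24 h × 8 = 192 h
Energy = 0.015 kW × 192 h = 2.88 kWh
Cost = 2.88 kWh × $0.09/kWh = $0.26

$0.26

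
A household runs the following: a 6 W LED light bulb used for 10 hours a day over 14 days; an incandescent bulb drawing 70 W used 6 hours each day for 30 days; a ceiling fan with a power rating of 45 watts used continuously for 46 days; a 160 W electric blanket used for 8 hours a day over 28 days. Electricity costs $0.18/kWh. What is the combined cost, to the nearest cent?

$17.81

LED light bulb: Runtime = 10 h/day × 14 days = 140 h
LED light bulb: 0.006 kW × 140 h = 0.84 kWh
incandescent bulb: Runtime = 6 h/day × 30 days = 180 h
incandescent bulb: 0.07 kW × 180 h = 12.6 kWh
ceiling fan: Runtime = 24 h × 46 = 1104 h
ceiling fan: 0.045 kW × 1104 h = 49.68 kWh
electric blanket: Runtime = 8 h/day × 28 days = 224 h
electric blanket: 0.16 kW × 224 h = 35.84 kWh
Total energy = 98.96 kWh
Cost = 98.96 × $0.18 = $17.81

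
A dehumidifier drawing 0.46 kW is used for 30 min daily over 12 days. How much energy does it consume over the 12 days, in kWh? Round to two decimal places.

2.76 kWh

Runtime = 30 min × 12 = 360 min = 6 h
Energy = 0.46 kW × 6 h = 2.76 kWh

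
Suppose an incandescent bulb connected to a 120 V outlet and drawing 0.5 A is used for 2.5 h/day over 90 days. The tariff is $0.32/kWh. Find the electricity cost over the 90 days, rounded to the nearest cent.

$4.32

Power = 0.5 A × 120 V = 60 W = 0.06 kW
Runtime = 2.5 h/day × 90 days = 225 h
Energy = 0.06 kW × 225 h = 13.5 kWh
Cost = 13.5 kWh × $0.32/kWh = $4.32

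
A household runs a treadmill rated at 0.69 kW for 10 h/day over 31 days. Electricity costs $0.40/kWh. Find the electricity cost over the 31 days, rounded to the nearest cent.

Runtime = 10 h/day × 31 days = 310 h
Energy = 0.69 kW × 310 h = 213.9 kWh
Cost = 213.9 kWh × $0.40/kWh = $85.56

$85.56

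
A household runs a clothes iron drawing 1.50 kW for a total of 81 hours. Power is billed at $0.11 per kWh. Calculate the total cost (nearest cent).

$13.37

Energy = 1.5 kW × 81 h = 121.5 kWh
Cost = 121.5 kWh × $0.11/kWh = $13.37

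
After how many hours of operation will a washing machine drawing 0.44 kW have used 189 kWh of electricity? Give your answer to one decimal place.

429.5 h

Hours = 189 kWh ÷ 0.44 kW = 429.5 h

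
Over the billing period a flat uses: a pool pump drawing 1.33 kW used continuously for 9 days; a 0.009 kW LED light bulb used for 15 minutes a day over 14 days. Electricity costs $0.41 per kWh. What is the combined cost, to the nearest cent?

pool pump: Runtime = 24 h × 9 = 216 h
pool pump: 1.33 kW × 216 h = 287.28 kWh
LED light bulb: Runtime = 15 min × 14 = 210 min = 3.5 h
LED light bulb: 0.009 kW × 3.5 h = 0.0315 kWh
Total energy = 287.3115 kWh
Cost = 287.3115 × $0.41 = $117.80

$117.80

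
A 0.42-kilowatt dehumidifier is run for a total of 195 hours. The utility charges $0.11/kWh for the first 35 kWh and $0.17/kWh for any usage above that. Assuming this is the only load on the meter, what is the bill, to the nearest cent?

$11.82

Energy = 0.42 kW × 195 h = 81.9 kWh
Tier 1 (0–35 kWh): 35 × $0.11 = $3.85
Above 35 kWh: 46.9 × $0.17 = $7.973
Bill = $11.82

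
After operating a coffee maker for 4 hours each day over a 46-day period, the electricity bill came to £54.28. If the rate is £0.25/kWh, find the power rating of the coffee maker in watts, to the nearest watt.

Energy = £54.28 ÷ £0.25/kWh = 217.12 kWh
Runtime = 4 h/day × 46 days = 184 h
Power = 217.12 kWh ÷ 184 h = 1.18 kW = 1180 W

1180 W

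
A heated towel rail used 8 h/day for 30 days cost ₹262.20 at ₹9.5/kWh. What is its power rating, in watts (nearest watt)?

115 W

Energy = ₹262.20 ÷ ₹9.5/kWh = 27.6 kWh
Runtime = 8 h/day × 30 days = 240 h
Power = 27.6 kWh ÷ 240 h = 0.115 kW = 115 W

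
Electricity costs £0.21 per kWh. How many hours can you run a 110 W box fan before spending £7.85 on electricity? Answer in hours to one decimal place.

Energy available = £7.85 ÷ £0.21/kWh = 37.381 kWh
Hours = 37.381 kWh ÷ 0.11 kW = 339.8 h

339.8 h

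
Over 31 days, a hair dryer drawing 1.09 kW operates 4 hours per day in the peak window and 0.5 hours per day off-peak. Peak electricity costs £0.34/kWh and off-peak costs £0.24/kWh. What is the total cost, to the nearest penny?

£50.01

Peak energy = 1.09 kW × 4 h × 31 = 135.16 kWh
Off-peak energy = 1.09 kW × 0.5 h × 31 = 16.895 kWh
Cost = 135.16 × £0.34 + 16.895 × £0.24 = £45.9544 + £4.0548 = £50.01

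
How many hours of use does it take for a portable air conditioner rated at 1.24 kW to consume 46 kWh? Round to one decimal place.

37.1 h

Hours = 46 kWh ÷ 1.24 kW = 37.1 h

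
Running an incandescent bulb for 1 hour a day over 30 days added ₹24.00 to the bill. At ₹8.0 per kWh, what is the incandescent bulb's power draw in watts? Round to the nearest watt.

Energy = ₹24.00 ÷ ₹8.0/kWh = 3 kWh
Runtime = 1 h/day × 30 days = 30 h
Power = 3 kWh ÷ 30 h = 0.1 kW = 100 W

100 W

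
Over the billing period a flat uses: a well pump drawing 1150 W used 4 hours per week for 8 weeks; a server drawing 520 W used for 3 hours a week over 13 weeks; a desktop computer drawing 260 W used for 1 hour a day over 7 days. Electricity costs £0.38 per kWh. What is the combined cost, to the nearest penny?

well pump: Runtime = 4 h/week × 8 weeks = 32 h
well pump: 1.15 kW × 32 h = 36.8 kWh
server: Runtime = 3 h/week × 13 weeks = 39 h
server: 0.52 kW × 39 h = 20.28 kWh
desktop computer: Runtime = 1 h/day × 7 days = 7 h
desktop computer: 0.26 kW × 7 h = 1.82 kWh
Total energy = 58.9 kWh
Cost = 58.9 × £0.38 = £22.38

£22.38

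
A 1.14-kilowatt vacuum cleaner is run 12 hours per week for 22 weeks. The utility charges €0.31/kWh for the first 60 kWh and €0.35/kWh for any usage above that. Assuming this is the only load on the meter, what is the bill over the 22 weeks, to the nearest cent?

Runtime = 12 h/week × 22 weeks = 264 h
Energy = 1.14 kW × 264 h = 300.96 kWh
Tier 1 (0–60 kWh): 60 × €0.31 = €18.6
Above 60 kWh: 240.96 × €0.35 = €84.336
Bill = €102.94

€102.94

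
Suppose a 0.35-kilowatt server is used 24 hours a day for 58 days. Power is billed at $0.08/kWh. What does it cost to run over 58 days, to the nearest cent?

$38.98

Runtime = 24 h × 58 = 1392 h
Energy = 0.35 kW × 1392 h = 487.2 kWh
Cost = 487.2 kWh × $0.08/kWh = $38.98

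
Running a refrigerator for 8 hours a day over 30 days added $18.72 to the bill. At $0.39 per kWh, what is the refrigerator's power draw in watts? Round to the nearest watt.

200 W

Energy = $18.72 ÷ $0.39/kWh = 48 kWh
Runtime = 8 h/day × 30 days = 240 h
Power = 48 kWh ÷ 240 h = 0.2 kW = 200 W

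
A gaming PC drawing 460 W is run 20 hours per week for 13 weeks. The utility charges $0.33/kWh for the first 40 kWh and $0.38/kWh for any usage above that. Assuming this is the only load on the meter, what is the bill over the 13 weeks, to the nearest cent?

$43.45

Runtime = 20 h/week × 13 weeks = 260 h
Energy = 0.46 kW × 260 h = 119.6 kWh
Tier 1 (0–40 kWh): 40 × $0.33 = $13.2
Above 40 kWh: 79.6 × $0.38 = $30.248
Bill = $43.45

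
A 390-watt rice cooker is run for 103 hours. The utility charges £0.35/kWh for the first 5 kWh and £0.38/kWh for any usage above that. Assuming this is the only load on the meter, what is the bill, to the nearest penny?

£15.11

Energy = 0.39 kW × 103 h = 40.17 kWh
Tier 1 (0–5 kWh): 5 × £0.35 = £1.75
Above 5 kWh: 35.17 × £0.38 = £13.3646
Bill = £15.11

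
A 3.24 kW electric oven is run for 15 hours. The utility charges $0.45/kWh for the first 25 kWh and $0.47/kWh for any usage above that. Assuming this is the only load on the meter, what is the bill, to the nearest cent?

Energy = 3.24 kW × 15 h = 48.6 kWh
Tier 1 (0–25 kWh): 25 × $0.45 = $11.25
Above 25 kWh: 23.6 × $0.47 = $11.092
Bill = $22.34

$22.34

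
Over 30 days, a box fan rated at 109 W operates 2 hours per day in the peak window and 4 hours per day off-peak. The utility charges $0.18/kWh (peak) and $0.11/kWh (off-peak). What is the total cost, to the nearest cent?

Peak energy = 0.109 kW × 2 h × 30 = 6.54 kWh
Off-peak energy = 0.109 kW × 4 h × 30 = 13.08 kWh
Cost = 6.54 × $0.18 + 13.08 × $0.11 = $1.1772 + $1.4388 = $2.62

$2.62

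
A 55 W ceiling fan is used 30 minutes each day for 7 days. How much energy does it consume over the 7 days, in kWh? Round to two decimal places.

Runtime = 30 min × 7 = 210 min = 3.5 h
Energy = 0.055 kW × 3.5 h = 0.1925 kWh ≈ 0.19 kWh

0.19 kWh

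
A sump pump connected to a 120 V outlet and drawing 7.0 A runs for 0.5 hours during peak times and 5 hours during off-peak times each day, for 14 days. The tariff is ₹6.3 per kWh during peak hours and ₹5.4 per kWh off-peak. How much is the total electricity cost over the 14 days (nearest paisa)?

Power = 7.0 A × 120 V = 840 W = 0.84 kW
Peak energy = 0.84 kW × 0.5 h × 14 = 5.88 kWh
Off-peak energy = 0.84 kW × 5 h × 14 = 58.8 kWh
Cost = 5.88 × ₹6.3 + 58.8 × ₹5.4 = ₹37.044 + ₹317.52 = ₹354.56

₹354.56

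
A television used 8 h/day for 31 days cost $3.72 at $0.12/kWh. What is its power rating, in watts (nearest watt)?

Energy = $3.72 ÷ $0.12/kWh = 31 kWh
Runtime = 8 h/day × 31 days = 248 h
Power = 31 kWh ÷ 248 h = 0.125 kW = 125 W

125 W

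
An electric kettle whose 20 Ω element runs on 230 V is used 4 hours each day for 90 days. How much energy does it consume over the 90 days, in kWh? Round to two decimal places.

Power = V²/R = 230²/20 = 2645 W = 2.645 kW
Runtime = 4 h/day × 90 days = 360 h
Energy = 2.645 kW × 360 h = 952.2 kWh

952.20 kWh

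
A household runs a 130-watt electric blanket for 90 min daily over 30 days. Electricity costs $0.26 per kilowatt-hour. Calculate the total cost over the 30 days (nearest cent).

Runtime = 90 min × 30 = 2700 min = 45 h
Energy = 0.13 kW × 45 h = 5.85 kWh
Cost = 5.85 kWh × $0.26/kWh = $1.52

$1.52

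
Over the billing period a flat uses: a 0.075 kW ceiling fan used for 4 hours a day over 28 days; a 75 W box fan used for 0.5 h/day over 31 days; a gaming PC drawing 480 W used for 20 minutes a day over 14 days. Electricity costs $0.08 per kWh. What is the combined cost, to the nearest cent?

$0.94

ceiling fan: Runtime = 4 h/day × 28 days = 112 h
ceiling fan: 0.075 kW × 112 h = 8.4 kWh
box fan: Runtime = 0.5 h/day × 31 days = 15.5 h
box fan: 0.075 kW × 15.5 h = 1.1625 kWh
gaming PC: Runtime = 20 min × 14 = 280 min = 4.666666… h
gaming PC: 0.48 kW × 4.666666… h = 2.24 kWh
Total energy = 11.8025 kWh
Cost = 11.8025 × $0.08 = $0.94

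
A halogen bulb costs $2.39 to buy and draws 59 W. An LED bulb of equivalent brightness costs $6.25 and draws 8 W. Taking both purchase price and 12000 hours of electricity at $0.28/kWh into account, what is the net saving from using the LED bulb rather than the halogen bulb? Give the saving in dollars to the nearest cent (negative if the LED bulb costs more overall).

halogen bulb: $2.39 + (59/1000) kW × 12000 h × $0.28 = $2.39 + $198.24 = $200.63
LED bulb: $6.25 + (8/1000) kW × 12000 h × $0.28 = $6.25 + $26.88 = $33.13
Saving = $200.63 − $33.13 = $167.5

$167.50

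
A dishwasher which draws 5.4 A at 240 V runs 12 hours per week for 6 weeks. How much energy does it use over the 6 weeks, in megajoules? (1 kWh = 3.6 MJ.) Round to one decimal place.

Power = 5.4 A × 240 V = 1296 W = 1.296 kW
Runtime = 12 h/week × 6 weeks = 72 h
Energy = 1.296 kW × 72 h = 93.312 kWh
= 93.312 × 3.6 MJ = 335.9 MJ

335.9 MJ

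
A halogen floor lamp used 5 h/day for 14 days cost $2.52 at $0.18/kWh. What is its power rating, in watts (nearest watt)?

Energy = $2.52 ÷ $0.18/kWh = 14 kWh
Runtime = 5 h/day × 14 days = 70 h
Power = 14 kWh ÷ 70 h = 0.2 kW = 200 W

200 W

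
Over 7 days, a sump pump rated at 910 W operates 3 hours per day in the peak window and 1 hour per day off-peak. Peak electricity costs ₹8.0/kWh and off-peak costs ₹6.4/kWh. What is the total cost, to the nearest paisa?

Peak energy = 0.91 kW × 3 h × 7 = 19.11 kWh
Off-peak energy = 0.91 kW × 1 h × 7 = 6.37 kWh
Cost = 19.11 × ₹8.0 + 6.37 × ₹6.4 = ₹152.88 + ₹40.768 = ₹193.65

₹193.65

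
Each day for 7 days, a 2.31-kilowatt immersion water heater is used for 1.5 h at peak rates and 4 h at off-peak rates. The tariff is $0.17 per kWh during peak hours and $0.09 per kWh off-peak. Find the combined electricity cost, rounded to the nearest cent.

Peak energy = 2.31 kW × 1.5 h × 7 = 24.255 kWh
Off-peak energy = 2.31 kW × 4 h × 7 = 64.68 kWh
Cost = 24.255 × $0.17 + 64.68 × $0.09 = $4.12335 + $5.8212 = $9.94

$9.94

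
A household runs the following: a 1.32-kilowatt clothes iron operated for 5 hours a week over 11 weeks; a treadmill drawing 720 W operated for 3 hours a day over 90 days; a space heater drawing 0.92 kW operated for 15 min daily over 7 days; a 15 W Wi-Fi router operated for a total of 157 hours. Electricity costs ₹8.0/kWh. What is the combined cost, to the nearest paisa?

clothes iron: Runtime = 5 h/week × 11 weeks = 55 h
clothes iron: 1.32 kW × 55 h = 72.6 kWh
treadmill: Runtime = 3 h/day × 90 days = 270 h
treadmill: 0.72 kW × 270 h = 194.4 kWh
space heater: Runtime = 15 min × 7 = 105 min = 1.75 h
space heater: 0.92 kW × 1.75 h = 1.61 kWh
Wi-Fi router: 0.015 kW × 157 h = 2.355 kWh
Total energy = 270.965 kWh
Cost = 270.965 × ₹8.0 = ₹2167.72

₹2167.72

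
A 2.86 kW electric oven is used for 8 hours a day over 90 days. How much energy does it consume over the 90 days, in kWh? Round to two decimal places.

2059.20 kWh

Runtime = 8 h/day × 90 days = 720 h
Energy = 2.86 kW × 720 h = 2059.2 kWh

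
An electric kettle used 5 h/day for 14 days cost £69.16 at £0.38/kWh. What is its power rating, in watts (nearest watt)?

2600 W

Energy = £69.16 ÷ £0.38/kWh = 182 kWh
Runtime = 5 h/day × 14 days = 70 h
Power = 182 kWh ÷ 70 h = 2.6 kW = 2600 W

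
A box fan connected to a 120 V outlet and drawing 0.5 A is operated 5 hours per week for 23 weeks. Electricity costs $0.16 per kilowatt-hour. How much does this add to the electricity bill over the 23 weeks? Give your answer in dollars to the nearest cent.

Power = 0.5 A × 120 V = 60 W = 0.06 kW
Runtime = 5 h/week × 23 weeks = 115 h
Energy = 0.06 kW × 115 h = 6.9 kWh
Cost = 6.9 kWh × $0.16/kWh = $1.10

$1.10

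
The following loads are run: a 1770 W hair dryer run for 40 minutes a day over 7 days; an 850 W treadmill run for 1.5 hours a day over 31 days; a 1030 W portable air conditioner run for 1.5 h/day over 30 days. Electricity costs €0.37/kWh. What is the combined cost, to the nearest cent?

hair dryer: Runtime = 40 min × 7 = 280 min = 4.666666… h
hair dryer: 1.77 kW × 4.666666… h = 8.26 kWh
treadmill: Runtime = 1.5 h/day × 31 days = 46.5 h
treadmill: 0.85 kW × 46.5 h = 39.525 kWh
portable air conditioner: Runtime = 1.5 h/day × 30 days = 45 h
portable air conditioner: 1.03 kW × 45 h = 46.35 kWh
Total energy = 94.135 kWh
Cost = 94.135 × €0.37 = €34.83

€34.83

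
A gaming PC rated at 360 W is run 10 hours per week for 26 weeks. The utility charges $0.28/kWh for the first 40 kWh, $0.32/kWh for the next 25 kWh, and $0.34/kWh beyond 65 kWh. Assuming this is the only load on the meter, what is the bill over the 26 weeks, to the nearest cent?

$28.92

Runtime = 10 h/week × 26 weeks = 260 h
Energy = 0.36 kW × 260 h = 93.6 kWh
Tier 1 (0–40 kWh): 40 × $0.28 = $11.2
Tier 2 (40–65 kWh): 25 × $0.32 = $8
Above 65 kWh: 28.6 × $0.34 = $9.724
Bill = $28.92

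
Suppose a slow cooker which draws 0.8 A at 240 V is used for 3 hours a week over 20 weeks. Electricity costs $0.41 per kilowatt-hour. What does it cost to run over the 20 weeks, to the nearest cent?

Power = 0.8 A × 240 V = 192 W = 0.192 kW
Runtime = 3 h/week × 20 weeks = 60 h
Energy = 0.192 kW × 60 h = 11.52 kWh
Cost = 11.52 kWh × $0.41/kWh = $4.72

$4.72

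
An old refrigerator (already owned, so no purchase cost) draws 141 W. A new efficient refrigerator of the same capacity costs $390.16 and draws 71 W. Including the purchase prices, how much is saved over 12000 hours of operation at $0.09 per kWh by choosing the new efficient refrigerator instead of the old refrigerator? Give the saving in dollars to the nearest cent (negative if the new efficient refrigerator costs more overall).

old refrigerator: $0.00 + (141/1000) kW × 12000 h × $0.09 = $0.00 + $152.28 = $152.28
new efficient refrigerator: $390.16 + (71/1000) kW × 12000 h × $0.09 = $390.16 + $76.68 = $466.84
Saving = $152.28 − $466.84 = −$314.56

-$314.56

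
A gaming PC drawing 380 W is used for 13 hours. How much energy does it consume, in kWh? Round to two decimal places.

4.94 kWh

Energy = 0.38 kW × 13 h = 4.94 kWh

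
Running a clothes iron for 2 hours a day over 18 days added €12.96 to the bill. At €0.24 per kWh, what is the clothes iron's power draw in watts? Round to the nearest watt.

Energy = €12.96 ÷ €0.24/kWh = 54 kWh
Runtime = 2 h/day × 18 days = 36 h
Power = 54 kWh ÷ 36 h = 1.5 kW = 1500 W

1500 W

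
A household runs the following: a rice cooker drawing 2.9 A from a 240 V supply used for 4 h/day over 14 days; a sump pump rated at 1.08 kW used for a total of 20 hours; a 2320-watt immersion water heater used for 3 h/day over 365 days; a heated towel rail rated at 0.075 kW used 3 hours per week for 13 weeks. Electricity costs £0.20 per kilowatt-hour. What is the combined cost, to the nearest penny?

rice cooker: Power = 2.9 A × 240 V = 696 W = 0.696 kW
rice cooker: Runtime = 4 h/day × 14 days = 56 h
rice cooker: 0.696 kW × 56 h = 38.976 kWh
sump pump: 1.08 kW × 20 h = 21.6 kWh
immersion water heater: Runtime = 3 h/day × 365 days = 1095 h
immersion water heater: 2.32 kW × 1095 h = 2540.4 kWh
heated towel rail: Runtime = 3 h/week × 13 weeks = 39 h
heated towel rail: 0.075 kW × 39 h = 2.925 kWh
Total energy = 2603.901 kWh
Cost = 2603.901 × £0.20 = £520.78

£520.78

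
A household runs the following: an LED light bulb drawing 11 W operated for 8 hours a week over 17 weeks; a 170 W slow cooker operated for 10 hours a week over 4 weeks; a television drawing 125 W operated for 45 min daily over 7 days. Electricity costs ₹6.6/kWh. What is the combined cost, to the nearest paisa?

LED light bulb: Runtime = 8 h/week × 17 weeks = 136 h
LED light bulb: 0.011 kW × 136 h = 1.496 kWh
slow cooker: Runtime = 10 h/week × 4 weeks = 40 h
slow cooker: 0.17 kW × 40 h = 6.8 kWh
television: Runtime = 45 min × 7 = 315 min = 5.25 h
television: 0.125 kW × 5.25 h = 0.65625 kWh
Total energy = 8.95225 kWh
Cost = 8.95225 × ₹6.6 = ₹59.08

₹59.08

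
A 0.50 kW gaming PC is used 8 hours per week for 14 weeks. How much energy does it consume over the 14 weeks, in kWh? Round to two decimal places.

Runtime = 8 h/week × 14 weeks = 112 h
Energy = 0.5 kW × 112 h = 56 kWh

56.00 kWh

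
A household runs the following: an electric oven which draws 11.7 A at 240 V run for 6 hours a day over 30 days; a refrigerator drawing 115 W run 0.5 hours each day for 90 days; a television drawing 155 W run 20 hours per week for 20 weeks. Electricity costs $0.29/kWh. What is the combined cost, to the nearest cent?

$166.06

electric oven: Power = 11.7 A × 240 V = 2808 W = 2.808 kW
electric oven: Runtime = 6 h/day × 30 days = 180 h
electric oven: 2.808 kW × 180 h = 505.44 kWh
refrigerator: Runtime = 0.5 h/day × 90 days = 45 h
refrigerator: 0.115 kW × 45 h = 5.175 kWh
television: Runtime = 20 h/week × 20 weeks = 400 h
television: 0.155 kW × 400 h = 62 kWh
Total energy = 572.615 kWh
Cost = 572.615 × $0.29 = $166.06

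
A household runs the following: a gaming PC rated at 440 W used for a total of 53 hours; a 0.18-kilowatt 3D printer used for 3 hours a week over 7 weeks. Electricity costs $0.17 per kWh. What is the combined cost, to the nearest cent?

gaming PC: 0.44 kW × 53 h = 23.32 kWh
3D printer: Runtime = 3 h/week × 7 weeks = 21 h
3D printer: 0.18 kW × 21 h = 3.78 kWh
Total energy = 27.1 kWh
Cost = 27.1 × $0.17 = $4.61

$4.61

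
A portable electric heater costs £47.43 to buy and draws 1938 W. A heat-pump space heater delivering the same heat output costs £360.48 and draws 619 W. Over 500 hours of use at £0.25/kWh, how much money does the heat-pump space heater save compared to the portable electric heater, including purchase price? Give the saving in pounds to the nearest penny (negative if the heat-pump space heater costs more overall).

portable electric heater: £47.43 + (1938/1000) kW × 500 h × £0.25 = £47.43 + £242.25 = £289.68
heat-pump space heater: £360.48 + (619/1000) kW × 500 h × £0.25 = £360.48 + £77.375 = £437.855
Saving = £289.68 − £437.855 = −£148.175 → -£148.18

-£148.18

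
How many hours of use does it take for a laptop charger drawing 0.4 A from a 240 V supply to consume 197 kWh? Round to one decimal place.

2052.1 h

Power = 0.4 A × 240 V = 96 W = 0.096 kW
Hours = 197 kWh ÷ 0.096 kW = 2052.1 h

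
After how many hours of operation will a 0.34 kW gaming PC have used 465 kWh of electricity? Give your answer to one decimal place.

Hours = 465 kWh ÷ 0.34 kW = 1367.6 h

1367.6 h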